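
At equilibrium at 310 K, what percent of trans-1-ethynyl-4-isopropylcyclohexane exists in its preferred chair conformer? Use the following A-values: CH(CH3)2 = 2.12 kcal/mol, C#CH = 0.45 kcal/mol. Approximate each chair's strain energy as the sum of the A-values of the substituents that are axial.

C1 and C4 have opposite parity, so for the trans isomer the two substituents are e,e in one chair and a,a in the other.
Chair I (isopropyl axial, ethynyl axial): E = 2.57 kcal/mol; chair II (isopropyl equatorial, ethynyl equatorial): E = 0.00 kcal/mol.
ΔG = 2.57 kcal/mol between the two chairs.
K = exp(ΔG/RT) with R = 1.987×10⁻³ kcal mol⁻¹ K⁻¹ and T = 310 K gives K ≈ 64.9.
Fraction in the lower-energy chair = K/(K+1) = 98.5%.

98.5%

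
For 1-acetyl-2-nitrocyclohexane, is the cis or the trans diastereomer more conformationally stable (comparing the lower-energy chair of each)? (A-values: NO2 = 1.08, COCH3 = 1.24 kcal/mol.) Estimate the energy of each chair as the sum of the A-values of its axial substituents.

At 1,2 positions (parity opposite): cis → (a,e or e,a); trans → (e,e or a,a).
Best chair for cis: E = 1.08 kcal/mol; best chair for trans: E = 0.00 kcal/mol.
The trans isomer is lower by 1.08 kcal/mol.

trans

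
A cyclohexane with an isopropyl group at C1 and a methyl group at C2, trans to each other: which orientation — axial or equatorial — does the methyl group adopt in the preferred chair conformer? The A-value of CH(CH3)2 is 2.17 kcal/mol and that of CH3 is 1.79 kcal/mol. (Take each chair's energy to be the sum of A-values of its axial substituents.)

C1 and C2 have opposite parity, so for the trans isomer the two substituents are e,e in one chair and a,a in the other.
Chair I (isopropyl axial, methyl axial): E = 3.96 kcal/mol.
Chair II (isopropyl equatorial, methyl equatorial): E = 0.00 kcal/mol.
Chair II is the more stable (lower-energy) conformer, and in that chair the methyl group is equatorial.

equatorial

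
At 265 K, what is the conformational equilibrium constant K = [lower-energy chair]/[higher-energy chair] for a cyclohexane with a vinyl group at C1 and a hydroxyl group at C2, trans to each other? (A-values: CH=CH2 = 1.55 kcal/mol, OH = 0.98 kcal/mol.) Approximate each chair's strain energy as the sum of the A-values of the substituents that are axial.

C1 and C2 have opposite parity, so for the trans isomer the two substituents are e,e in one chair and a,a in the other.
Chair I (vinyl axial, hydroxyl axial): E = 2.53 kcal/mol; chair II (vinyl equatorial, hydroxyl equatorial): E = 0.00 kcal/mol.
ΔG = 2.53 kcal/mol between the two chairs.
K = exp(ΔG/RT) with R = 1.987×10⁻³ kcal mol⁻¹ K⁻¹ and T = 265 K gives K ≈ 122.

K ≈ 122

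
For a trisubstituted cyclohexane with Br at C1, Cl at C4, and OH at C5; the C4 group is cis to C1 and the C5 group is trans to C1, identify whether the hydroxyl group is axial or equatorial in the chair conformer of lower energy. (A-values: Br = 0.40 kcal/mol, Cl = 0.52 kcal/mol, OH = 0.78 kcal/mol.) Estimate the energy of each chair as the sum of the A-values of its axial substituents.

Chair I (bromo axial, chloro equatorial, hydroxyl equatorial): E = 0.40 kcal/mol.
Chair II (bromo equatorial, chloro axial, hydroxyl axial): E = 1.30 kcal/mol.
Chair I is the more stable (lower-energy) conformer, and in that chair the hydroxyl group is equatorial.

equatorial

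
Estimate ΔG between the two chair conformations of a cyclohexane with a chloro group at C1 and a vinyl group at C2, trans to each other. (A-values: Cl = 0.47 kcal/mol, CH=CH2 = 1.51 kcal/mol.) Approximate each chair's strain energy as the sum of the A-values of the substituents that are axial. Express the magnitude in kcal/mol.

C1 and C2 have opposite parity, so for the trans isomer the two substituents are e,e in one chair and a,a in the other.
Chair I (chloro axial, vinyl axial): E = 1.98 kcal/mol.
Chair II (chloro equatorial, vinyl equatorial): E = 0.00 kcal/mol.
ΔE = 1.98 − 0.00 = 1.98 kcal/mol; chair II is more stable.

1.98 kcal/mol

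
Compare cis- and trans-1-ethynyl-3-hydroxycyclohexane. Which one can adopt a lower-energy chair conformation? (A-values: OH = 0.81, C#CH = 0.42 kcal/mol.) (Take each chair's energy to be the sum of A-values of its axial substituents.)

cis

At 1,3 positions (parity same): cis → (e,e or a,a); trans → (a,e or e,a).
Best chair for cis: E = 0.00 kcal/mol; best chair for trans: E = 0.42 kcal/mol.
The cis isomer is lower by 0.42 kcal/mol.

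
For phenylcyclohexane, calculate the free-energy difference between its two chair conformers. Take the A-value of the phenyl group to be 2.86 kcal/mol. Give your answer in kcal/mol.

2.86 kcal/mol

A monosubstituted cyclohexane has one chair with the phenyl group axial (E = A = 2.86 kcal/mol) and one with it equatorial (E = 0).
ΔE = 2.86 − 0 = 2.86 kcal/mol.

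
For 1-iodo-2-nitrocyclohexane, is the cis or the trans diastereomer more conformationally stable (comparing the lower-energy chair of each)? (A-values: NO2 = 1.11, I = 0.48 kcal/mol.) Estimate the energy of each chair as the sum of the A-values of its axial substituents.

trans

At 1,2 positions (parity opposite): cis → (a,e or e,a); trans → (e,e or a,a).
Best chair for cis: E = 0.48 kcal/mol; best chair for trans: E = 0.00 kcal/mol.
The trans isomer is lower by 0.48 kcal/mol.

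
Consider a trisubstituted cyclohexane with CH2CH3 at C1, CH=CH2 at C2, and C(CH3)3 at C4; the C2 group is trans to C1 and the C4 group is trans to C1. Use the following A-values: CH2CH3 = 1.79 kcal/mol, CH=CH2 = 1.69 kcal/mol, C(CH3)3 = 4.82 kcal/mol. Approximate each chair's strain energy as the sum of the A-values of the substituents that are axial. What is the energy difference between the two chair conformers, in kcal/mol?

Chair I (ethyl axial, vinyl axial, tert-butyl axial): E = 8.30 kcal/mol.
Chair II (ethyl equatorial, vinyl equatorial, tert-butyl equatorial): E = 0.00 kcal/mol.
ΔE = 8.30 − 0.00 = 8.30 kcal/mol; chair II is more stable.

8.30 kcal/mol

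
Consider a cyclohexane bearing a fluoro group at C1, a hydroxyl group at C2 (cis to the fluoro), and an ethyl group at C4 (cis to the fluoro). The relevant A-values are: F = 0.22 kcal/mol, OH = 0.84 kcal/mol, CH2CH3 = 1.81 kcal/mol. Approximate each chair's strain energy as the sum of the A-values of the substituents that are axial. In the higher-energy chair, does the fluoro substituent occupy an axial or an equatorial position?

equatorial

Chair I (fluoro axial, hydroxyl equatorial, ethyl equatorial): E = 0.22 kcal/mol.
Chair II (fluoro equatorial, hydroxyl axial, ethyl axial): E = 2.65 kcal/mol.
Chair II is the less stable (higher-energy) conformer, and in that chair the fluoro group is equatorial.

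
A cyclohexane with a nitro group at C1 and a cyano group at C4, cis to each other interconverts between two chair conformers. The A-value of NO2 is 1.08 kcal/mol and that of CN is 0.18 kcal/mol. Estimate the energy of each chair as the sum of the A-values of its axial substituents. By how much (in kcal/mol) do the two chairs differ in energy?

C1 and C4 have opposite parity, so for the cis isomer the two substituents are one axial and one equatorial in each chair.
Chair I (nitro axial, cyano equatorial): E = 1.08 kcal/mol.
Chair II (nitro equatorial, cyano axial): E = 0.18 kcal/mol.
ΔE = 1.08 − 0.18 = 0.90 kcal/mol; chair II is more stable.

0.90 kcal/mol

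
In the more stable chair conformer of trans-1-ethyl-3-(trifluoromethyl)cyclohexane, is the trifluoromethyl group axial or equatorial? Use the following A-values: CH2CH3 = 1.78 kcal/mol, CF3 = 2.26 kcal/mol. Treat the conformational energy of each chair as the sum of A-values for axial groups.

equatorial

C1 and C3 have the same parity, so for the trans isomer the two substituents are one axial and one equatorial in each chair.
Chair I (ethyl axial, trifluoromethyl equatorial): E = 1.78 kcal/mol.
Chair II (ethyl equatorial, trifluoromethyl axial): E = 2.26 kcal/mol.
Chair I is the more stable (lower-energy) conformer, and in that chair the trifluoromethyl group is equatorial.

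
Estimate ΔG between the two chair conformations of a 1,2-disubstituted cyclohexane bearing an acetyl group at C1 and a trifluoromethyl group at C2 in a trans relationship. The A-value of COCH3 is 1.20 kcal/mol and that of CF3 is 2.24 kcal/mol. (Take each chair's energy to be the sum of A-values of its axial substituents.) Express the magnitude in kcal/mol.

3.44 kcal/mol

C1 and C2 have opposite parity, so for the trans isomer the two substituents are e,e in one chair and a,a in the other.
Chair I (acetyl axial, trifluoromethyl axial): E = 3.44 kcal/mol.
Chair II (acetyl equatorial, trifluoromethyl equatorial): E = 0.00 kcal/mol.
ΔE = 3.44 − 0.00 = 3.44 kcal/mol; chair II is more stable.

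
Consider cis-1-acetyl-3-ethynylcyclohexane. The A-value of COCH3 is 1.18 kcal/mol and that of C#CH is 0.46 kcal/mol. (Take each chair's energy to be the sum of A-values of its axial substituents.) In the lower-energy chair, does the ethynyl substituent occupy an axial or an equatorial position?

equatorial

C1 and C3 have the same parity, so for the cis isomer the two substituents are e,e in one chair and a,a in the other.
Chair I (acetyl axial, ethynyl axial): E = 1.64 kcal/mol.
Chair II (acetyl equatorial, ethynyl equatorial): E = 0.00 kcal/mol.
Chair II is the more stable (lower-energy) conformer, and in that chair the ethynyl group is equatorial.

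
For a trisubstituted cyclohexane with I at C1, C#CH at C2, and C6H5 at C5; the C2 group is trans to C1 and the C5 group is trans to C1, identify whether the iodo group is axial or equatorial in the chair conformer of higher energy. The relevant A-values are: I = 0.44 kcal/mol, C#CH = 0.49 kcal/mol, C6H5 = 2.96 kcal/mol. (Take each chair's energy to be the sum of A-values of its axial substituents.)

Chair I (iodo axial, ethynyl axial, phenyl equatorial): E = 0.93 kcal/mol.
Chair II (iodo equatorial, ethynyl equatorial, phenyl axial): E = 2.96 kcal/mol.
Chair II is the less stable (higher-energy) conformer, and in that chair the iodo group is equatorial.

equatorial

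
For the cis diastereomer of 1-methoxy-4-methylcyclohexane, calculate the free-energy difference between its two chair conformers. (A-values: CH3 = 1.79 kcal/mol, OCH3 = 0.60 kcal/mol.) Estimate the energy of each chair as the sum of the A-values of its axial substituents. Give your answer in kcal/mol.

C1 and C4 have opposite parity, so for the cis isomer the two substituents are one axial and one equatorial in each chair.
Chair I (methyl axial, methoxy equatorial): E = 1.79 kcal/mol.
Chair II (methyl equatorial, methoxy axial): E = 0.60 kcal/mol.
ΔE = 1.79 − 0.60 = 1.19 kcal/mol; chair II is more stable.

1.19 kcal/mol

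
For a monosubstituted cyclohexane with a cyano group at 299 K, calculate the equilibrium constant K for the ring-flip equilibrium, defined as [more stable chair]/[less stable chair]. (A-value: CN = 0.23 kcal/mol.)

One chair has the cyano group axial (E = 0.23 kcal/mol) and the other has it equatorial (E = 0).
ΔG = 0.23 kcal/mol between the two chairs.
K = exp(ΔG/RT) with R = 1.987×10⁻³ kcal mol⁻¹ K⁻¹ and T = 299 K gives K ≈ 1.47.

K ≈ 1.47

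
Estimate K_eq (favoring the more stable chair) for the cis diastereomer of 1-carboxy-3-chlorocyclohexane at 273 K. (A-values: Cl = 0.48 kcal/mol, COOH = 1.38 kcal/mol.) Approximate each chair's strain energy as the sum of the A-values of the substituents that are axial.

K ≈ 30.8

C1 and C3 have the same parity, so for the cis isomer the two substituents are e,e in one chair and a,a in the other.
Chair I (chloro axial, carboxyl axial): E = 1.86 kcal/mol; chair II (chloro equatorial, carboxyl equatorial): E = 0.00 kcal/mol.
ΔG = 1.86 kcal/mol between the two chairs.
K = exp(ΔG/RT) with R = 1.987×10⁻³ kcal mol⁻¹ K⁻¹ and T = 273 K gives K ≈ 30.8.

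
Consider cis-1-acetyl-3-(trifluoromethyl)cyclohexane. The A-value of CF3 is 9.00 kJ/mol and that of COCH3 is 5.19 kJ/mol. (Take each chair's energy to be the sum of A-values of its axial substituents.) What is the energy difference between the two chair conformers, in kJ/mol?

C1 and C3 have the same parity, so for the cis isomer the two substituents are e,e in one chair and a,a in the other.
Chair I (trifluoromethyl axial, acetyl axial): E = 14.19 kJ/mol.
Chair II (trifluoromethyl equatorial, acetyl equatorial): E = 0.00 kJ/mol.
ΔE = 14.19 − 0.00 = 14.19 kJ/mol; chair II is more stable.

14.19 kJ/mol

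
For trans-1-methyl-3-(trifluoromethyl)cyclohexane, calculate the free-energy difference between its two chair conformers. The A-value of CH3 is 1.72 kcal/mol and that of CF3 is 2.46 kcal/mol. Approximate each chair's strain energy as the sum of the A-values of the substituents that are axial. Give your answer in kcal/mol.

0.74 kcal/mol

C1 and C3 have the same parity, so for the trans isomer the two substituents are one axial and one equatorial in each chair.
Chair I (methyl axial, trifluoromethyl equatorial): E = 1.72 kcal/mol.
Chair II (methyl equatorial, trifluoromethyl axial): E = 2.46 kcal/mol.
ΔE = 2.46 − 1.72 = 0.74 kcal/mol; chair I is more stable.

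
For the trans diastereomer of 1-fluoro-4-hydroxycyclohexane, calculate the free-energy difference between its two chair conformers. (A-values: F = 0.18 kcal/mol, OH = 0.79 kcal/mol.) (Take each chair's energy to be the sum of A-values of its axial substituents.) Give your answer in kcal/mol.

0.97 kcal/mol

C1 and C4 have opposite parity, so for the trans isomer the two substituents are e,e in one chair and a,a in the other.
Chair I (fluoro axial, hydroxyl axial): E = 0.97 kcal/mol.
Chair II (fluoro equatorial, hydroxyl equatorial): E = 0.00 kcal/mol.
ΔE = 0.97 − 0.00 = 0.97 kcal/mol; chair II is more stable.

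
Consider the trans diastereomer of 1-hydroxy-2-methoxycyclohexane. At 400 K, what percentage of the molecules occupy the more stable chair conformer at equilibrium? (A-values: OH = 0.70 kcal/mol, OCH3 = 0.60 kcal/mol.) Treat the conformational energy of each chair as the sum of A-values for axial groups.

83.7%

C1 and C2 have opposite parity, so for the trans isomer the two substituents are e,e in one chair and a,a in the other.
Chair I (hydroxyl axial, methoxy axial): E = 1.30 kcal/mol; chair II (hydroxyl equatorial, methoxy equatorial): E = 0.00 kcal/mol.
ΔG = 1.30 kcal/mol between the two chairs.
K = exp(ΔG/RT) with R = 1.987×10⁻³ kcal mol⁻¹ K⁻¹ and T = 400 K gives K ≈ 5.13.
Fraction in the lower-energy chair = K/(K+1) = 83.7%.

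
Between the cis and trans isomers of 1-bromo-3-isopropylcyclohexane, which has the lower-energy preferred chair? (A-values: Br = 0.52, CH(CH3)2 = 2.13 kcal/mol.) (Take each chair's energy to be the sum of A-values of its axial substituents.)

cis

At 1,3 positions (parity same): cis → (e,e or a,a); trans → (a,e or e,a).
Best chair for cis: E = 0.00 kcal/mol; best chair for trans: E = 0.52 kcal/mol.
The cis isomer is lower by 0.52 kcal/mol.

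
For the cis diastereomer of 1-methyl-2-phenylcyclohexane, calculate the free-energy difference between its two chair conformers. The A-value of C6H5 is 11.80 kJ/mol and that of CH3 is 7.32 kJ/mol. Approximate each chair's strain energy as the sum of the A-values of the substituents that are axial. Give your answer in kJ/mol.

4.48 kJ/mol

C1 and C2 have opposite parity, so for the cis isomer the two substituents are one axial and one equatorial in each chair.
Chair I (phenyl axial, methyl equatorial): E = 11.80 kJ/mol.
Chair II (phenyl equatorial, methyl axial): E = 7.32 kJ/mol.
ΔE = 11.80 − 7.32 = 4.48 kJ/mol; chair II is more stable.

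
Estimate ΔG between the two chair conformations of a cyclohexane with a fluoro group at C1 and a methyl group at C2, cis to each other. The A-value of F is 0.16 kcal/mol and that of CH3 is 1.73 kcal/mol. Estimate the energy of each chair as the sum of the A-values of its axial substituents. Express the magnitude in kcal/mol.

C1 and C2 have opposite parity, so for the cis isomer the two substituents are one axial and one equatorial in each chair.
Chair I (fluoro axial, methyl equatorial): E = 0.16 kcal/mol.
Chair II (fluoro equatorial, methyl axial): E = 1.73 kcal/mol.
ΔE = 1.73 − 0.16 = 1.57 kcal/mol; chair I is more stable.

1.57 kcal/mol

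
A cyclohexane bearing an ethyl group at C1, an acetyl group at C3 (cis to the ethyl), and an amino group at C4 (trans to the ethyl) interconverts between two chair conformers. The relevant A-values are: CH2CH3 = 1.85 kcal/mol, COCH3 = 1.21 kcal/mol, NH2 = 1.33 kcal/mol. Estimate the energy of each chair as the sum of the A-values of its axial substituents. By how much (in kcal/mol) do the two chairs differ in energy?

4.39 kcal/mol

Chair I (ethyl axial, acetyl axial, amino axial): E = 4.39 kcal/mol.
Chair II (ethyl equatorial, acetyl equatorial, amino equatorial): E = 0.00 kcal/mol.
ΔE = 4.39 − 0.00 = 4.39 kcal/mol; chair II is more stable.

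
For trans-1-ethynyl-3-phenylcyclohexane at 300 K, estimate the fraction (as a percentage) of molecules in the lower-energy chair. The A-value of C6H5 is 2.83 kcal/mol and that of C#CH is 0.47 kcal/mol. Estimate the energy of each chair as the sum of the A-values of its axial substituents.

98.1%

C1 and C3 have the same parity, so for the trans isomer the two substituents are one axial and one equatorial in each chair.
Chair I (phenyl axial, ethynyl equatorial): E = 2.83 kcal/mol; chair II (phenyl equatorial, ethynyl axial): E = 0.47 kcal/mol.
ΔG = 2.36 kcal/mol between the two chairs.
K = exp(ΔG/RT) with R = 1.987×10⁻³ kcal mol⁻¹ K⁻¹ and T = 300 K gives K ≈ 52.4.
Fraction in the lower-energy chair = K/(K+1) = 98.1%.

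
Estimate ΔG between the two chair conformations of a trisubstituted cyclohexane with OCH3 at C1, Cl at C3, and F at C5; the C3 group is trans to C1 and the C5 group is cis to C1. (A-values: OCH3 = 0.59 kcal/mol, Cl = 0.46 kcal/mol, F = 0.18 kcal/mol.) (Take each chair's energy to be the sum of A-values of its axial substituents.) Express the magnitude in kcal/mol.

0.31 kcal/mol

Chair I (methoxy axial, chloro equatorial, fluoro axial): E = 0.77 kcal/mol.
Chair II (methoxy equatorial, chloro axial, fluoro equatorial): E = 0.46 kcal/mol.
ΔE = 0.77 − 0.46 = 0.31 kcal/mol; chair II is more stable.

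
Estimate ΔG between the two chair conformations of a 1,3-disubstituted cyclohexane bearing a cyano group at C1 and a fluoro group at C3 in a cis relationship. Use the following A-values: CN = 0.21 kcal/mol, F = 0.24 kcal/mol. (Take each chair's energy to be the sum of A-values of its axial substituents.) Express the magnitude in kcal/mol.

C1 and C3 have the same parity, so for the cis isomer the two substituents are e,e in one chair and a,a in the other.
Chair I (cyano axial, fluoro axial): E = 0.45 kcal/mol.
Chair II (cyano equatorial, fluoro equatorial): E = 0.00 kcal/mol.
ΔE = 0.45 − 0.00 = 0.45 kcal/mol; chair II is more stable.

0.45 kcal/mol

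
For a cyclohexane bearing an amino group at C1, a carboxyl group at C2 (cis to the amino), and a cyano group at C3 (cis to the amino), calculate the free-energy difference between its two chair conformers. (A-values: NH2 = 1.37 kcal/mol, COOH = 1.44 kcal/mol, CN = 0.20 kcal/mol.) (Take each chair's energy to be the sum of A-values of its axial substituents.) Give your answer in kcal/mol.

Chair I (amino axial, carboxyl equatorial, cyano axial): E = 1.57 kcal/mol.
Chair II (amino equatorial, carboxyl axial, cyano equatorial): E = 1.44 kcal/mol.
ΔE = 1.57 − 1.44 = 0.13 kcal/mol; chair II is more stable.

0.13 kcal/mol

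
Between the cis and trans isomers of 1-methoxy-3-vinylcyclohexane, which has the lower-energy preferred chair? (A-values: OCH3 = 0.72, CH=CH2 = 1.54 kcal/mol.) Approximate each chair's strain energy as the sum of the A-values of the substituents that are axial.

cis

At 1,3 positions (parity same): cis → (e,e or a,a); trans → (a,e or e,a).
Best chair for cis: E = 0.00 kcal/mol; best chair for trans: E = 0.72 kcal/mol.
The cis isomer is lower by 0.72 kcal/mol.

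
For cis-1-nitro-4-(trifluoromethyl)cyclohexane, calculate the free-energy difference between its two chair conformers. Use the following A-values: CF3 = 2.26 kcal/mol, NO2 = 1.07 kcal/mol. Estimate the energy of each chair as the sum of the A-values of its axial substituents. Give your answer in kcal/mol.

C1 and C4 have opposite parity, so for the cis isomer the two substituents are one axial and one equatorial in each chair.
Chair I (trifluoromethyl axial, nitro equatorial): E = 2.26 kcal/mol.
Chair II (trifluoromethyl equatorial, nitro axial): E = 1.07 kcal/mol.
ΔE = 2.26 − 1.07 = 1.19 kcal/mol; chair II is more stable.

1.19 kcal/mol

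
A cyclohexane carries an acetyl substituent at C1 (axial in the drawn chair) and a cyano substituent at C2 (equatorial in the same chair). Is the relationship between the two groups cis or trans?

C1 and C2 have opposite parity, so their axial bonds point in opposite directions.
With opposite-parity carbons, two substituents on the same face are one axial and one equatorial; opposite faces give both axial or both equatorial.
Here the groups are axial/equatorial → same face → cis.

cis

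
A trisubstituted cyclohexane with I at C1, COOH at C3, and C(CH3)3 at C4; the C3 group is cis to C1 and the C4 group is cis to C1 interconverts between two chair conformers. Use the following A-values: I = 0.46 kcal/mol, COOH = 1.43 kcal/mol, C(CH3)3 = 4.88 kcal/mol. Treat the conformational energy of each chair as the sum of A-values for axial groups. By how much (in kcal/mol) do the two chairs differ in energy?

2.99 kcal/mol

Chair I (iodo axial, carboxyl axial, tert-butyl equatorial): E = 1.89 kcal/mol.
Chair II (iodo equatorial, carboxyl equatorial, tert-butyl axial): E = 4.88 kcal/mol.
ΔE = 4.88 − 1.89 = 2.99 kcal/mol; chair I is more stable.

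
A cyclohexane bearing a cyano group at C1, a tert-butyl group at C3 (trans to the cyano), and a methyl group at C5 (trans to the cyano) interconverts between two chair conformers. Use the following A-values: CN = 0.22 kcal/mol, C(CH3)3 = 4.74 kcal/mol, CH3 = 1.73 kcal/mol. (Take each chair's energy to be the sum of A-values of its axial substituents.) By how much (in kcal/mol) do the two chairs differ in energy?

Chair I (cyano axial, tert-butyl equatorial, methyl equatorial): E = 0.22 kcal/mol.
Chair II (cyano equatorial, tert-butyl axial, methyl axial): E = 6.47 kcal/mol.
ΔE = 6.47 − 0.22 = 6.25 kcal/mol; chair I is more stable.

6.25 kcal/mol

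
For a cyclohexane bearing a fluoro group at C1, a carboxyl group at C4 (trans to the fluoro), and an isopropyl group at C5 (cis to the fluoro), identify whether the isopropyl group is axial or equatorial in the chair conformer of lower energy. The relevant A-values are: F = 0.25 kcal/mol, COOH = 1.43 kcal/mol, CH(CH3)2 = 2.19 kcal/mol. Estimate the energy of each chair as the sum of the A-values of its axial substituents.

equatorial

Chair I (fluoro axial, carboxyl axial, isopropyl axial): E = 3.87 kcal/mol.
Chair II (fluoro equatorial, carboxyl equatorial, isopropyl equatorial): E = 0.00 kcal/mol.
Chair II is the more stable (lower-energy) conformer, and in that chair the isopropyl group is equatorial.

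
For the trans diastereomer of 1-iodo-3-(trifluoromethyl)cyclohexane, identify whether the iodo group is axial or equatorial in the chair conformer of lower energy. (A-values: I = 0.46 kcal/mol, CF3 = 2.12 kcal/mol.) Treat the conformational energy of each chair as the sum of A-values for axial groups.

axial

C1 and C3 have the same parity, so for the trans isomer the two substituents are one axial and one equatorial in each chair.
Chair I (iodo axial, trifluoromethyl equatorial): E = 0.46 kcal/mol.
Chair II (iodo equatorial, trifluoromethyl axial): E = 2.12 kcal/mol.
Chair I is the more stable (lower-energy) conformer, and in that chair the iodo group is axial.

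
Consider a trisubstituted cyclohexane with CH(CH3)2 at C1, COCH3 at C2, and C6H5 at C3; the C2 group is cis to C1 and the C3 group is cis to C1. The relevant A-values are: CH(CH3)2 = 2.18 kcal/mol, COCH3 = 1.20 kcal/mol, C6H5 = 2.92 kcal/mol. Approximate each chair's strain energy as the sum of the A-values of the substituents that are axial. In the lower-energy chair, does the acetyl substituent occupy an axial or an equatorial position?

axial

Chair I (isopropyl axial, acetyl equatorial, phenyl axial): E = 5.10 kcal/mol.
Chair II (isopropyl equatorial, acetyl axial, phenyl equatorial): E = 1.20 kcal/mol.
Chair II is the more stable (lower-energy) conformer, and in that chair the acetyl group is axial.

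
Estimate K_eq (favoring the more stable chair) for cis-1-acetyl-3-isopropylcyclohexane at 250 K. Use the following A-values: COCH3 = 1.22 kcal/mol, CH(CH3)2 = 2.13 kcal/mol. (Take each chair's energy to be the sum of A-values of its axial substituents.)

C1 and C3 have the same parity, so for the cis isomer the two substituents are e,e in one chair and a,a in the other.
Chair I (acetyl axial, isopropyl axial): E = 3.35 kcal/mol; chair II (acetyl equatorial, isopropyl equatorial): E = 0.00 kcal/mol.
ΔG = 3.35 kcal/mol between the two chairs.
K = exp(ΔG/RT) with R = 1.987×10⁻³ kcal mol⁻¹ K⁻¹ and T = 250 K gives K ≈ 849.

K ≈ 849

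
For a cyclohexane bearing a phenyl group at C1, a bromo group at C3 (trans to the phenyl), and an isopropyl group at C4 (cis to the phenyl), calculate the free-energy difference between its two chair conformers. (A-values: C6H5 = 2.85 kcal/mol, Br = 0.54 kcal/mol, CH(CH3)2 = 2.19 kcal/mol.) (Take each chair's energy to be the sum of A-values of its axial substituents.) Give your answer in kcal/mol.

0.12 kcal/mol

Chair I (phenyl axial, bromo equatorial, isopropyl equatorial): E = 2.85 kcal/mol.
Chair II (phenyl equatorial, bromo axial, isopropyl axial): E = 2.73 kcal/mol.
ΔE = 2.85 − 2.73 = 0.12 kcal/mol; chair II is more stable.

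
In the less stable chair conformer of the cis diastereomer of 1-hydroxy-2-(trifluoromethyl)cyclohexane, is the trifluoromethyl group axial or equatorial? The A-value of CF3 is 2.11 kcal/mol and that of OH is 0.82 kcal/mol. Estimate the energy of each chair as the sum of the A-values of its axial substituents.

C1 and C2 have opposite parity, so for the cis isomer the two substituents are one axial and one equatorial in each chair.
Chair I (trifluoromethyl axial, hydroxyl equatorial): E = 2.11 kcal/mol.
Chair II (trifluoromethyl equatorial, hydroxyl axial): E = 0.82 kcal/mol.
Chair I is the less stable (higher-energy) conformer, and in that chair the trifluoromethyl group is axial.

axial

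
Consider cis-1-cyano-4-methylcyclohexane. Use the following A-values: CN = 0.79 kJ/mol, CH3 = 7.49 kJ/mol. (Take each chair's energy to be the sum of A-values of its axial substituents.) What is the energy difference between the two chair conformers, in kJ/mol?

6.70 kJ/mol

C1 and C4 have opposite parity, so for the cis isomer the two substituents are one axial and one equatorial in each chair.
Chair I (cyano axial, methyl equatorial): E = 0.79 kJ/mol.
Chair II (cyano equatorial, methyl axial): E = 7.49 kJ/mol.
ΔE = 7.49 − 0.79 = 6.70 kJ/mol; chair I is more stable.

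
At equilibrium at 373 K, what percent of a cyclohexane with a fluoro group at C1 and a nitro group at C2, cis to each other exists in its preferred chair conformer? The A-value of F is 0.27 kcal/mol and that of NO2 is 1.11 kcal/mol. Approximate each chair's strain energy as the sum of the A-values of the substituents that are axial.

75.6%

C1 and C2 have opposite parity, so for the cis isomer the two substituents are one axial and one equatorial in each chair.
Chair I (fluoro axial, nitro equatorial): E = 0.27 kcal/mol; chair II (fluoro equatorial, nitro axial): E = 1.11 kcal/mol.
ΔG = 0.84 kcal/mol between the two chairs.
K = exp(ΔG/RT) with R = 1.987×10⁻³ kcal mol⁻¹ K⁻¹ and T = 373 K gives K ≈ 3.11.
Fraction in the lower-energy chair = K/(K+1) = 75.6%.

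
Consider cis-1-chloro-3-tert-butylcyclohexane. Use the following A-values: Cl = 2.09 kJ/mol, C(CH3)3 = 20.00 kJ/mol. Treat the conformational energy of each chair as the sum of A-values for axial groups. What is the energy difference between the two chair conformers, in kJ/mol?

C1 and C3 have the same parity, so for the cis isomer the two substituents are e,e in one chair and a,a in the other.
Chair I (chloro axial, tert-butyl axial): E = 22.09 kJ/mol.
Chair II (chloro equatorial, tert-butyl equatorial): E = 0.00 kJ/mol.
ΔE = 22.09 − 0.00 = 22.09 kJ/mol; chair II is more stable.

22.09 kJ/mol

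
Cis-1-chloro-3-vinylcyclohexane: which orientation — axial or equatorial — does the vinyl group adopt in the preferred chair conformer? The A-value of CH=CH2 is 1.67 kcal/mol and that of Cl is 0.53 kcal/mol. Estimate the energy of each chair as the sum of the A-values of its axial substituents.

C1 and C3 have the same parity, so for the cis isomer the two substituents are e,e in one chair and a,a in the other.
Chair I (vinyl axial, chloro axial): E = 2.20 kcal/mol.
Chair II (vinyl equatorial, chloro equatorial): E = 0.00 kcal/mol.
Chair II is the more stable (lower-energy) conformer, and in that chair the vinyl group is equatorial.

equatorial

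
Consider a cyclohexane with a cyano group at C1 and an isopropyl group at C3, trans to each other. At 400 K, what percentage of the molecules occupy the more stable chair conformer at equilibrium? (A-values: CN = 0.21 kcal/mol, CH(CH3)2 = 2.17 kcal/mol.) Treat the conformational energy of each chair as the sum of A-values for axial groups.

92.2%

C1 and C3 have the same parity, so for the trans isomer the two substituents are one axial and one equatorial in each chair.
Chair I (cyano axial, isopropyl equatorial): E = 0.21 kcal/mol; chair II (cyano equatorial, isopropyl axial): E = 2.17 kcal/mol.
ΔG = 1.96 kcal/mol between the two chairs.
K = exp(ΔG/RT) with R = 1.987×10⁻³ kcal mol⁻¹ K⁻¹ and T = 400 K gives K ≈ 11.8.
Fraction in the lower-energy chair = K/(K+1) = 92.2%.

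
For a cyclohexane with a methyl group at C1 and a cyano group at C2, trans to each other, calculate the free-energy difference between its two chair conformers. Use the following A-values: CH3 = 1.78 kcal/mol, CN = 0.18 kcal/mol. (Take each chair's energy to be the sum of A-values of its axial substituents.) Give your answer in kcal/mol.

1.96 kcal/mol

C1 and C2 have opposite parity, so for the trans isomer the two substituents are e,e in one chair and a,a in the other.
Chair I (methyl axial, cyano axial): E = 1.96 kcal/mol.
Chair II (methyl equatorial, cyano equatorial): E = 0.00 kcal/mol.
ΔE = 1.96 − 0.00 = 1.96 kcal/mol; chair II is more stable.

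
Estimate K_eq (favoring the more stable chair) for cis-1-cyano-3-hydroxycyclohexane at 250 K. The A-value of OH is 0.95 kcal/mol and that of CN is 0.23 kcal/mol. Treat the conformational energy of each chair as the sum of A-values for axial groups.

C1 and C3 have the same parity, so for the cis isomer the two substituents are e,e in one chair and a,a in the other.
Chair I (hydroxyl axial, cyano axial): E = 1.18 kcal/mol; chair II (hydroxyl equatorial, cyano equatorial): E = 0.00 kcal/mol.
ΔG = 1.18 kcal/mol between the two chairs.
K = exp(ΔG/RT) with R = 1.987×10⁻³ kcal mol⁻¹ K⁻¹ and T = 250 K gives K ≈ 10.8.

K ≈ 10.8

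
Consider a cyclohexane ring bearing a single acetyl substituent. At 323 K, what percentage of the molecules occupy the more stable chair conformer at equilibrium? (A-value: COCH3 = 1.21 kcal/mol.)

One chair has the acetyl group axial (E = 1.21 kcal/mol) and the other has it equatorial (E = 0).
ΔG = 1.21 kcal/mol between the two chairs.
K = exp(ΔG/RT) with R = 1.987×10⁻³ kcal mol⁻¹ K⁻¹ and T = 323 K gives K ≈ 6.59.
Fraction in the lower-energy chair = K/(K+1) = 86.8%.

86.8%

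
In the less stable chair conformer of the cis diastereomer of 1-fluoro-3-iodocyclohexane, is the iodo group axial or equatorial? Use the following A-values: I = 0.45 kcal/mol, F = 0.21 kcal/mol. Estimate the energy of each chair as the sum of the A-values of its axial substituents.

C1 and C3 have the same parity, so for the cis isomer the two substituents are e,e in one chair and a,a in the other.
Chair I (iodo axial, fluoro axial): E = 0.66 kcal/mol.
Chair II (iodo equatorial, fluoro equatorial): E = 0.00 kcal/mol.
Chair I is the less stable (higher-energy) conformer, and in that chair the iodo group is axial.

axial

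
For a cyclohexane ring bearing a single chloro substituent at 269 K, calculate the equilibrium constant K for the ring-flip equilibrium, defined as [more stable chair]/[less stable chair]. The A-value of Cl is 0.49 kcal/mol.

One chair has the chloro group axial (E = 0.49 kcal/mol) and the other has it equatorial (E = 0).
ΔG = 0.49 kcal/mol between the two chairs.
K = exp(ΔG/RT) with R = 1.987×10⁻³ kcal mol⁻¹ K⁻¹ and T = 269 K gives K ≈ 2.5.

K ≈ 2.50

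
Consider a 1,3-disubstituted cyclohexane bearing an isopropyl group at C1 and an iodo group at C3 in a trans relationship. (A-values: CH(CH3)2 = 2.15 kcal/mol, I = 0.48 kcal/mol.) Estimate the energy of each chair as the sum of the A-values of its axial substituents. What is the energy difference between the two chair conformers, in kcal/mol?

C1 and C3 have the same parity, so for the trans isomer the two substituents are one axial and one equatorial in each chair.
Chair I (isopropyl axial, iodo equatorial): E = 2.15 kcal/mol.
Chair II (isopropyl equatorial, iodo axial): E = 0.48 kcal/mol.
ΔE = 2.15 − 0.48 = 1.67 kcal/mol; chair II is more stable.

1.67 kcal/mol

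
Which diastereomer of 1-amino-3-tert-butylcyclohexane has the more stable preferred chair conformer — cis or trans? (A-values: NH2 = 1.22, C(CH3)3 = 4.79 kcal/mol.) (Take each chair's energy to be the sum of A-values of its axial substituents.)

At 1,3 positions (parity same): cis → (e,e or a,a); trans → (a,e or e,a).
Best chair for cis: E = 0.00 kcal/mol; best chair for trans: E = 1.22 kcal/mol.
The cis isomer is lower by 1.22 kcal/mol.

cis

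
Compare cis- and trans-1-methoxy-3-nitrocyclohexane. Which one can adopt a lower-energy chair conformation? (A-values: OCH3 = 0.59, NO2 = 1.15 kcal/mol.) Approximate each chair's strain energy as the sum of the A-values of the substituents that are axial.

cis

At 1,3 positions (parity same): cis → (e,e or a,a); trans → (a,e or e,a).
Best chair for cis: E = 0.00 kcal/mol; best chair for trans: E = 0.59 kcal/mol.
The cis isomer is lower by 0.59 kcal/mol.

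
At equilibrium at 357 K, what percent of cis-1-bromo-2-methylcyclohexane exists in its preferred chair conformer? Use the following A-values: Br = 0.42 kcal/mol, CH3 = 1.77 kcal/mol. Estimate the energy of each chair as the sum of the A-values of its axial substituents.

87.0%

C1 and C2 have opposite parity, so for the cis isomer the two substituents are one axial and one equatorial in each chair.
Chair I (bromo axial, methyl equatorial): E = 0.42 kcal/mol; chair II (bromo equatorial, methyl axial): E = 1.77 kcal/mol.
ΔG = 1.35 kcal/mol between the two chairs.
K = exp(ΔG/RT) with R = 1.987×10⁻³ kcal mol⁻¹ K⁻¹ and T = 357 K gives K ≈ 6.71.
Fraction in the lower-energy chair = K/(K+1) = 87.0%.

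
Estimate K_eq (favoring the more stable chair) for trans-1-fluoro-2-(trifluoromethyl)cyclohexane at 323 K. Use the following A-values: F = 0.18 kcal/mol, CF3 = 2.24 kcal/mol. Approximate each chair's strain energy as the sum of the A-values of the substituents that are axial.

C1 and C2 have opposite parity, so for the trans isomer the two substituents are e,e in one chair and a,a in the other.
Chair I (fluoro axial, trifluoromethyl axial): E = 2.42 kcal/mol; chair II (fluoro equatorial, trifluoromethyl equatorial): E = 0.00 kcal/mol.
ΔG = 2.42 kcal/mol between the two chairs.
K = exp(ΔG/RT) with R = 1.987×10⁻³ kcal mol⁻¹ K⁻¹ and T = 323 K gives K ≈ 43.4.

K ≈ 43.4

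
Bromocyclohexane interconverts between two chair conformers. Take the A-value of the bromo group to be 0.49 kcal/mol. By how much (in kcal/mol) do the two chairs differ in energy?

0.49 kcal/mol

A monosubstituted cyclohexane has one chair with the bromo group axial (E = A = 0.49 kcal/mol) and one with it equatorial (E = 0).
ΔE = 0.49 − 0 = 0.49 kcal/mol.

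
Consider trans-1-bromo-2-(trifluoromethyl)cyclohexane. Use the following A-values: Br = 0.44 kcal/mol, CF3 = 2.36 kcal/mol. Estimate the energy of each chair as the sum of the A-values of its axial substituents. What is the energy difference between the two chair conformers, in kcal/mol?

C1 and C2 have opposite parity, so for the trans isomer the two substituents are e,e in one chair and a,a in the other.
Chair I (bromo axial, trifluoromethyl axial): E = 2.80 kcal/mol.
Chair II (bromo equatorial, trifluoromethyl equatorial): E = 0.00 kcal/mol.
ΔE = 2.80 − 0.00 = 2.80 kcal/mol; chair II is more stable.

2.80 kcal/mol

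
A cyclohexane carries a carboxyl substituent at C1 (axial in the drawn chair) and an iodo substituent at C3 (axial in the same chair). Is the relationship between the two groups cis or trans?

C1 and C3 have the same parity, so their axial bonds point in the same direction.
With same-parity carbons, two substituents on the same face are both axial or both equatorial; opposite faces give one of each.
Here the groups are axial/axial → same face → cis.

cis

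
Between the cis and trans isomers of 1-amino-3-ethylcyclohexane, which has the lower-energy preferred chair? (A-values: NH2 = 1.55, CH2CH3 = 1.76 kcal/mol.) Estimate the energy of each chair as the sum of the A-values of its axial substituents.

At 1,3 positions (parity same): cis → (e,e or a,a); trans → (a,e or e,a).
Best chair for cis: E = 0.00 kcal/mol; best chair for trans: E = 1.55 kcal/mol.
The cis isomer is lower by 1.55 kcal/mol.

cis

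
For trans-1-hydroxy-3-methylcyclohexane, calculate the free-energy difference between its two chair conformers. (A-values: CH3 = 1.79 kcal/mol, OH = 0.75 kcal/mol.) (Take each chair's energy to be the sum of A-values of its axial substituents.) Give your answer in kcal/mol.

C1 and C3 have the same parity, so for the trans isomer the two substituents are one axial and one equatorial in each chair.
Chair I (methyl axial, hydroxyl equatorial): E = 1.79 kcal/mol.
Chair II (methyl equatorial, hydroxyl axial): E = 0.75 kcal/mol.
ΔE = 1.79 − 0.75 = 1.04 kcal/mol; chair II is more stable.

1.04 kcal/mol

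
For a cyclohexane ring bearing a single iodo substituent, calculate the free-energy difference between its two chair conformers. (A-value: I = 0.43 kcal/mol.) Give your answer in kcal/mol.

0.43 kcal/mol

A monosubstituted cyclohexane has one chair with the iodo group axial (E = A = 0.43 kcal/mol) and one with it equatorial (E = 0).
ΔE = 0.43 − 0 = 0.43 kcal/mol.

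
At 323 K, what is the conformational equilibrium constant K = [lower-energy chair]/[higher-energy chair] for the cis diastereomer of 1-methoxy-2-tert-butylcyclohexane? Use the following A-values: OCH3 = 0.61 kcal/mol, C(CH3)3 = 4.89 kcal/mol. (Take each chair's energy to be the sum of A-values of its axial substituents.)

C1 and C2 have opposite parity, so for the cis isomer the two substituents are one axial and one equatorial in each chair.
Chair I (methoxy axial, tert-butyl equatorial): E = 0.61 kcal/mol; chair II (methoxy equatorial, tert-butyl axial): E = 4.89 kcal/mol.
ΔG = 4.28 kcal/mol between the two chairs.
K = exp(ΔG/RT) with R = 1.987×10⁻³ kcal mol⁻¹ K⁻¹ and T = 323 K gives K ≈ 787.

K ≈ 787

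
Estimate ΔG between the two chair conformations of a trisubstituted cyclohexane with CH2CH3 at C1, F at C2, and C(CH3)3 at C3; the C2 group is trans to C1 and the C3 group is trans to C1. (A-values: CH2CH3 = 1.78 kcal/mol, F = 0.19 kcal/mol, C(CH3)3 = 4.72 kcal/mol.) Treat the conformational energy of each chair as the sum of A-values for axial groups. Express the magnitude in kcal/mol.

Chair I (ethyl axial, fluoro axial, tert-butyl equatorial): E = 1.97 kcal/mol.
Chair II (ethyl equatorial, fluoro equatorial, tert-butyl axial): E = 4.72 kcal/mol.
ΔE = 4.72 − 1.97 = 2.75 kcal/mol; chair I is more stable.

2.75 kcal/mol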